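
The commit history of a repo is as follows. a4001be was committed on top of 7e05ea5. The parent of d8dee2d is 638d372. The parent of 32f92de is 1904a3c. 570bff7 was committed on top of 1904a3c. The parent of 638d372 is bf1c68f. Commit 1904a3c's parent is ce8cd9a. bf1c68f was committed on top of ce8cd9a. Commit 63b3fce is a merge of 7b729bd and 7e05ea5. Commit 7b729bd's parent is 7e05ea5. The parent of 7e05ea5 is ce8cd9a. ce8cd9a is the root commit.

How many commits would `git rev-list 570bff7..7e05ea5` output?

1

Reachable from 7e05ea5: {7e05ea5, ce8cd9a}.
Reachable from 570bff7: {1904a3c, 570bff7, ce8cd9a}.
In 7e05ea5's history but not 570bff7's: {7e05ea5} — 1 commit.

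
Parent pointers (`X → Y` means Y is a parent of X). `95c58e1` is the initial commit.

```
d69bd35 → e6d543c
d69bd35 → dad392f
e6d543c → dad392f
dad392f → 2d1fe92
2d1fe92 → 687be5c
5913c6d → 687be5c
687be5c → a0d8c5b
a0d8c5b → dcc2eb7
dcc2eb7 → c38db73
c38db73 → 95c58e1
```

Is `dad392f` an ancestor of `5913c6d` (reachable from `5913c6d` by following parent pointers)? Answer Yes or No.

No

Ancestors of 5913c6d: {5913c6d, 687be5c, 95c58e1, a0d8c5b, c38db73, dcc2eb7}.
dad392f is not in that set, so it is not an ancestor of 5913c6d.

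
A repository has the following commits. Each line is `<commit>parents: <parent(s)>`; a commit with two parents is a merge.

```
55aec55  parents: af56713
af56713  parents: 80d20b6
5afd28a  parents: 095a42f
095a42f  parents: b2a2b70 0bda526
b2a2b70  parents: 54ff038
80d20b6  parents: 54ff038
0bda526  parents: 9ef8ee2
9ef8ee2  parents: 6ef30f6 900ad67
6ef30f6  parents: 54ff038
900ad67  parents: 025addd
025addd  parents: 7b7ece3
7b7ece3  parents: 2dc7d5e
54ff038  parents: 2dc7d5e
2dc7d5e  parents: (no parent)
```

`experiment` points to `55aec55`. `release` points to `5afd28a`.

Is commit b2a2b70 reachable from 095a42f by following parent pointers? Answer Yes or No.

Ancestors of 095a42f (commits reachable by following parents): {025addd, 095a42f, 0bda526, 2dc7d5e, 54ff038, 6ef30f6, 7b7ece3, 900ad67, 9ef8ee2, b2a2b70}.
b2a2b70 is in that set, so it is an ancestor of 095a42f.

Yes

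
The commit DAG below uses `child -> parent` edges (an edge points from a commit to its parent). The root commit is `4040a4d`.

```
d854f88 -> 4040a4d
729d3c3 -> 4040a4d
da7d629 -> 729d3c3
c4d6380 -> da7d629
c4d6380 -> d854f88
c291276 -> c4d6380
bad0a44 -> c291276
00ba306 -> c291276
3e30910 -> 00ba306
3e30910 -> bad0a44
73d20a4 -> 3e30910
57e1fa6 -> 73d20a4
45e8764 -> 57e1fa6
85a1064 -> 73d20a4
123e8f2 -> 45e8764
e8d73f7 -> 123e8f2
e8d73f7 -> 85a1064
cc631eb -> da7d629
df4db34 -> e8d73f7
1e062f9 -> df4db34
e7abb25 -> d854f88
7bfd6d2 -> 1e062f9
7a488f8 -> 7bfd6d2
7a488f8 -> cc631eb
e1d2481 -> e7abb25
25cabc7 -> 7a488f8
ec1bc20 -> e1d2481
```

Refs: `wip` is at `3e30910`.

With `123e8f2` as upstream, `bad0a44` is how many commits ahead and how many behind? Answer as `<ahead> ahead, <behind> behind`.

0 ahead, 6 behind

Reachable from bad0a44: {4040a4d, 729d3c3, bad0a44, c291276, c4d6380, d854f88, da7d629}.
Reachable from 123e8f2: {00ba306, 123e8f2, 3e30910, 4040a4d, 45e8764, 57e1fa6, 729d3c3, 73d20a4, bad0a44, c291276, c4d6380, d854f88, da7d629}.
Only in bad0a44's history (ahead): {} — 0.
Only in 123e8f2's history (behind): {00ba306, 123e8f2, 3e30910, 45e8764, 57e1fa6, 73d20a4} — 6.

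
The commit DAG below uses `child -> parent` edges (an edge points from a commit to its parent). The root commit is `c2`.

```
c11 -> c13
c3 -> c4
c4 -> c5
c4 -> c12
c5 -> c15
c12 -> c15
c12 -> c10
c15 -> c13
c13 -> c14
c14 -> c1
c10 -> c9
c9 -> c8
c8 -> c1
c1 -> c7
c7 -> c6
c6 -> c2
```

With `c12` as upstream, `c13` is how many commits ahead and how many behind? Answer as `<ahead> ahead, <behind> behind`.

Reachable from c13: {c1, c13, c14, c2, c6, c7}.
Reachable from c12: {c1, c10, c12, c13, c14, c15, c2, c6, c7, c8, c9}.
Only in c13's history (ahead): {} — 0.
Only in c12's history (behind): {c10, c12, c15, c8, c9} — 5.

0 ahead, 5 behind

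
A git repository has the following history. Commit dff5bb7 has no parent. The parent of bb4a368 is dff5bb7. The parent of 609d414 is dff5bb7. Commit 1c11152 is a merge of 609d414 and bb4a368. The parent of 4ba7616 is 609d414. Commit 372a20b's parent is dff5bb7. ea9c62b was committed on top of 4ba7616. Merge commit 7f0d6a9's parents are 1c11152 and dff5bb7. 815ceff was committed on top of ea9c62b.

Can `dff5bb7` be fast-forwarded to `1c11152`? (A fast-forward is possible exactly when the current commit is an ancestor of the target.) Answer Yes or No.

Yes

A fast-forward from dff5bb7 to 1c11152 is possible iff dff5bb7 is an ancestor of 1c11152.
Ancestors of 1c11152: {1c11152, 609d414, bb4a368, dff5bb7}.
dff5bb7 is among them, so fast-forward is possible.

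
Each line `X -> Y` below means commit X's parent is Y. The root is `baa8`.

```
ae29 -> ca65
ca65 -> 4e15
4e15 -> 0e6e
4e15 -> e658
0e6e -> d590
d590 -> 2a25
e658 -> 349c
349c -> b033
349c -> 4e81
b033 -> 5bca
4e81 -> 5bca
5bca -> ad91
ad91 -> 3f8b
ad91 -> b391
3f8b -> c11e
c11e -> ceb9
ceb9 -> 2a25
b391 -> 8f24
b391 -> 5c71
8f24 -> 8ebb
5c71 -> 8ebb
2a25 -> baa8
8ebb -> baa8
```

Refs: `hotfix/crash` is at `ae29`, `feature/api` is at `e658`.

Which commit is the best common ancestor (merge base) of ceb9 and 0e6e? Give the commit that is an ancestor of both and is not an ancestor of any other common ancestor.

Ancestors of ceb9: {2a25, baa8, ceb9}.
Ancestors of 0e6e: {0e6e, 2a25, baa8, d590}.
Common ancestors: {2a25, baa8}.
Among these, 2a25 is not an ancestor of any other common ancestor — it is the merge base.

2a25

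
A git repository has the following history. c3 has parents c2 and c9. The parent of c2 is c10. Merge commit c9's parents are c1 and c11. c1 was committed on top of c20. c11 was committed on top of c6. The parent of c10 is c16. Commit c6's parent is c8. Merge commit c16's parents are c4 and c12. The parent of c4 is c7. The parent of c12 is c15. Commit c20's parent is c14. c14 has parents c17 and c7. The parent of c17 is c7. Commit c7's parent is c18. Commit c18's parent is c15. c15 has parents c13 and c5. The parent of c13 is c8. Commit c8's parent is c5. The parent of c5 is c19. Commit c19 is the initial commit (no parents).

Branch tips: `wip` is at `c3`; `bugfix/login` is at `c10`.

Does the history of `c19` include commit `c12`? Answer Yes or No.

No

Ancestors of c19: {c19}.
c12 is not in that set, so it is not an ancestor of c19.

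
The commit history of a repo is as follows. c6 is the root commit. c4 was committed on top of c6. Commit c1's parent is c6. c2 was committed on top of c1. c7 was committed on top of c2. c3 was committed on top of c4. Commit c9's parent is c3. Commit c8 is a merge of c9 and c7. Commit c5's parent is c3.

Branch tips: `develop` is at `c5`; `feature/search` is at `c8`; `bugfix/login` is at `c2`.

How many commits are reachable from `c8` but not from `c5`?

5

Reachable from c8: {c1, c2, c3, c4, c6, c7, c8, c9}.
Reachable from c5: {c3, c4, c5, c6}.
In c8's history but not c5's: {c1, c2, c7, c8, c9} — 5 commits.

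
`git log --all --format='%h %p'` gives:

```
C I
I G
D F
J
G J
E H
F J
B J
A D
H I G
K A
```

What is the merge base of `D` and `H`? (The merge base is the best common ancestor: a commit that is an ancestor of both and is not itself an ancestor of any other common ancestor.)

J

Ancestors of D: {D, F, J}.
Ancestors of H: {G, H, I, J}.
Common ancestors: {J}.
The only common ancestor is J, so it is the merge base.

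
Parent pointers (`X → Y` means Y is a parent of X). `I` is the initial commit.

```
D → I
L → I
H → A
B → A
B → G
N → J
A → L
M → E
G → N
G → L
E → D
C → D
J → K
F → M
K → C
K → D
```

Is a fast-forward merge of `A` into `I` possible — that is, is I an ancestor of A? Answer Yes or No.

A fast-forward from I to A is possible iff I is an ancestor of A.
Ancestors of A: {A, I, L}.
I is among them, so fast-forward is possible.

Yes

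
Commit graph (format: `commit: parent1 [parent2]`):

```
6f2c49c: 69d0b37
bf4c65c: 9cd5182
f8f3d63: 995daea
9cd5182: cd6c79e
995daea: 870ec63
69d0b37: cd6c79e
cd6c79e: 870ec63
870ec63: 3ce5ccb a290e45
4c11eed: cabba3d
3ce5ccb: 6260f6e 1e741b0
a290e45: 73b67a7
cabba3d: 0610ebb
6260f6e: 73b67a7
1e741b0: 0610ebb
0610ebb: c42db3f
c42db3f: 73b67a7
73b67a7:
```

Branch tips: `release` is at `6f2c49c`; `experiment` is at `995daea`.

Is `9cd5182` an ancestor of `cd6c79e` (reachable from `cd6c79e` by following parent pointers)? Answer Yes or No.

Ancestors of cd6c79e: {0610ebb, 1e741b0, 3ce5ccb, 6260f6e, 73b67a7, 870ec63, a290e45, c42db3f, cd6c79e}.
9cd5182 is not in that set, so it is not an ancestor of cd6c79e.

No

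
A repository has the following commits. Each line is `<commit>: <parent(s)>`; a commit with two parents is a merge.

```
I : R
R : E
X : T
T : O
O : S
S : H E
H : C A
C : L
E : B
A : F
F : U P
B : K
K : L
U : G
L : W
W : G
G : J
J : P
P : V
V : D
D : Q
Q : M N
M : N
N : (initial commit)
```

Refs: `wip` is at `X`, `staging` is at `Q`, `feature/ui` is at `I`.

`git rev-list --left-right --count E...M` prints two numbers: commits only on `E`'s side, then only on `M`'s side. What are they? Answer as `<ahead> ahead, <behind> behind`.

11 ahead, 0 behind

Reachable from E: {B, D, E, G, J, K, L, M, N, P, Q, V, W}.
Reachable from M: {M, N}.
Only in E's history (ahead): {B, D, E, G, J, K, L, P, Q, V, W} — 11.
Only in M's history (behind): {} — 0.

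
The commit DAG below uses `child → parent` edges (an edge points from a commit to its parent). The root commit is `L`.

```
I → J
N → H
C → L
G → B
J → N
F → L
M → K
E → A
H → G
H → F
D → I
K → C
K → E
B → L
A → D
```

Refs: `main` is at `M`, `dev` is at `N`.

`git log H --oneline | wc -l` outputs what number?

Walking parent pointers from H: reachable set = {B, F, G, H, L}.
That is 5 commits.

5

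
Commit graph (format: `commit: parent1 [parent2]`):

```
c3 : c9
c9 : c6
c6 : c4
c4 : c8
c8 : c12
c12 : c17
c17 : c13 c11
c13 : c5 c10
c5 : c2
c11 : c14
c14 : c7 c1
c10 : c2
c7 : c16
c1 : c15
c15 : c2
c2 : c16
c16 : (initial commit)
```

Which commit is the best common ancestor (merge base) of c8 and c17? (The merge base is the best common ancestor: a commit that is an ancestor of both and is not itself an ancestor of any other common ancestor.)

Ancestors of c8: {c1, c10, c11, c12, c13, c14, c15, c16, c17, c2, c5, c7, c8}.
Ancestors of c17: {c1, c10, c11, c13, c14, c15, c16, c17, c2, c5, c7}.
Common ancestors: {c1, c10, c11, c13, c14, c15, c16, c17, c2, c5, c7}.
Among these, c17 is not an ancestor of any other common ancestor — it is the merge base.

c17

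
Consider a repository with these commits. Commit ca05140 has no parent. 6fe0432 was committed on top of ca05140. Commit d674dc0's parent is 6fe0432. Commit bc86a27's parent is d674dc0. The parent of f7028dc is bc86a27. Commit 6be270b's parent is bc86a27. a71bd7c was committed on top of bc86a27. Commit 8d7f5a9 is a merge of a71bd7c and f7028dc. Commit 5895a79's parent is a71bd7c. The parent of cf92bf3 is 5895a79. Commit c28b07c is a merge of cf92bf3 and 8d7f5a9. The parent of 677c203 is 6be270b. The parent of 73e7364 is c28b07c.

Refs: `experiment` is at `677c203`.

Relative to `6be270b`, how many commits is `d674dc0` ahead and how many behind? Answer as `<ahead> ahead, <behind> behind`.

0 ahead, 2 behind

Reachable from d674dc0: {6fe0432, ca05140, d674dc0}.
Reachable from 6be270b: {6be270b, 6fe0432, bc86a27, ca05140, d674dc0}.
Only in d674dc0's history (ahead): {} — 0.
Only in 6be270b's history (behind): {6be270b, bc86a27} — 2.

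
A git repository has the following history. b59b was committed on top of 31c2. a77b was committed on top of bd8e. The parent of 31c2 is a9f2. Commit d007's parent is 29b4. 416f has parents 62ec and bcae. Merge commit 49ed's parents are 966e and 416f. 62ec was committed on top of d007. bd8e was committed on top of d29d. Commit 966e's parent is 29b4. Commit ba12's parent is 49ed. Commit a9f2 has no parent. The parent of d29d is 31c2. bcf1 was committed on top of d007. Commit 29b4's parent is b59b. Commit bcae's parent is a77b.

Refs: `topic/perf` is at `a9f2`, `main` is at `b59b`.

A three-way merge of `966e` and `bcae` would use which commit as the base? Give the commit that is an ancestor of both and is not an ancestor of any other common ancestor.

Ancestors of 966e: {29b4, 31c2, 966e, a9f2, b59b}.
Ancestors of bcae: {31c2, a77b, a9f2, bcae, bd8e, d29d}.
Common ancestors: {31c2, a9f2}.
Among these, 31c2 is not an ancestor of any other common ancestor — it is the merge base.

31c2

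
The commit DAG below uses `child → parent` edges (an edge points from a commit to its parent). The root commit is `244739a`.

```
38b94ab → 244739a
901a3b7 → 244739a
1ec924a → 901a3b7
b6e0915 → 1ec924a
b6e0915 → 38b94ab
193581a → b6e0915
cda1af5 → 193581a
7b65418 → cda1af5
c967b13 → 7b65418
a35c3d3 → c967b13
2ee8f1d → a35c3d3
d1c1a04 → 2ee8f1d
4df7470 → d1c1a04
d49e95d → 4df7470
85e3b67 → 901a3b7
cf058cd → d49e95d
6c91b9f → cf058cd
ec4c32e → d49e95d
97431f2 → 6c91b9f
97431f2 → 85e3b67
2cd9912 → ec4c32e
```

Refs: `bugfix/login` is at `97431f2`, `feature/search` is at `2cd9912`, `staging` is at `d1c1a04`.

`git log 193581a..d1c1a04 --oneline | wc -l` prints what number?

6

Reachable from d1c1a04: {193581a, 1ec924a, 244739a, 2ee8f1d, 38b94ab, 7b65418, 901a3b7, a35c3d3, b6e0915, c967b13, cda1af5, d1c1a04}.
Reachable from 193581a: {193581a, 1ec924a, 244739a, 38b94ab, 901a3b7, b6e0915}.
In d1c1a04's history but not 193581a's: {2ee8f1d, 7b65418, a35c3d3, c967b13, cda1af5, d1c1a04} — 6 commits.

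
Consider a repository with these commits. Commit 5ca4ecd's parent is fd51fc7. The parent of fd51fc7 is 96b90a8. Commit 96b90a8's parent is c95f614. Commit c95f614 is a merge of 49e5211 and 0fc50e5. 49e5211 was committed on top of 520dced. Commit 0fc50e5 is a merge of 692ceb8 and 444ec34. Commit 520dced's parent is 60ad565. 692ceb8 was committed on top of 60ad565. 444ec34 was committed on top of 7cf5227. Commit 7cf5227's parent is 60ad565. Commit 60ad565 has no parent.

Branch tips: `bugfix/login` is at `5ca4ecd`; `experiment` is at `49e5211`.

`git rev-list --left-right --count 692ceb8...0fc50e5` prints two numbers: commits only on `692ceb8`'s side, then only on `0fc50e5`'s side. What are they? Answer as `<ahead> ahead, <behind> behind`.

0 ahead, 3 behind

Reachable from 692ceb8: {60ad565, 692ceb8}.
Reachable from 0fc50e5: {0fc50e5, 444ec34, 60ad565, 692ceb8, 7cf5227}.
Only in 692ceb8's history (ahead): {} — 0.
Only in 0fc50e5's history (behind): {0fc50e5, 444ec34, 7cf5227} — 3.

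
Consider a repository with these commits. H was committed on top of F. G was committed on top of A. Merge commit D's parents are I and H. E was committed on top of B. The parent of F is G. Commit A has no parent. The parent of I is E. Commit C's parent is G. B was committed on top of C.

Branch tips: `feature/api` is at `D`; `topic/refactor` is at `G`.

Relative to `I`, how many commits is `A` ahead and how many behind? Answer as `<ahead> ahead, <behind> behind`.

0 ahead, 5 behind

Reachable from A: {A}.
Reachable from I: {A, B, C, E, G, I}.
Only in A's history (ahead): {} — 0.
Only in I's history (behind): {B, C, E, G, I} — 5.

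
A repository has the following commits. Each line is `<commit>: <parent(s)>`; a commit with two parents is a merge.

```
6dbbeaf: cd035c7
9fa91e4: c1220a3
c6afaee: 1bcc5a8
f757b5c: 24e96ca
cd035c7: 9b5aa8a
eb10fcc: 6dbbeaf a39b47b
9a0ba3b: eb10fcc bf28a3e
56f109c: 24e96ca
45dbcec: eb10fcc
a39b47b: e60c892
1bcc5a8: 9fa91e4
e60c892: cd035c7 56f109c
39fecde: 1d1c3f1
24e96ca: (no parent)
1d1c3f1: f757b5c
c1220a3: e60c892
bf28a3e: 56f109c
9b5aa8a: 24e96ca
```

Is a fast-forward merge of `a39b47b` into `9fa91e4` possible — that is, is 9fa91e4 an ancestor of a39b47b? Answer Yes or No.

No

A fast-forward from 9fa91e4 to a39b47b is possible iff 9fa91e4 is an ancestor of a39b47b.
Ancestors of a39b47b: {24e96ca, 56f109c, 9b5aa8a, a39b47b, cd035c7, e60c892}.
9fa91e4 is not among them, so fast-forward is not possible.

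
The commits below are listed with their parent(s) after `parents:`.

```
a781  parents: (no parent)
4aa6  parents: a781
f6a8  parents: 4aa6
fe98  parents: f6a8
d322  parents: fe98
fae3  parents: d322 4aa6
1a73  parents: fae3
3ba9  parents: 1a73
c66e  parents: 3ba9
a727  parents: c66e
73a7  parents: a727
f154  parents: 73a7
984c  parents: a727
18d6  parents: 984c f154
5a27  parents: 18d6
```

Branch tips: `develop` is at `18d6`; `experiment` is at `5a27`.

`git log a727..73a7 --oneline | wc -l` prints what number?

Reachable from 73a7: {1a73, 3ba9, 4aa6, 73a7, a727, a781, c66e, d322, f6a8, fae3, fe98}.
Reachable from a727: {1a73, 3ba9, 4aa6, a727, a781, c66e, d322, f6a8, fae3, fe98}.
In 73a7's history but not a727's: {73a7} — 1 commit.

1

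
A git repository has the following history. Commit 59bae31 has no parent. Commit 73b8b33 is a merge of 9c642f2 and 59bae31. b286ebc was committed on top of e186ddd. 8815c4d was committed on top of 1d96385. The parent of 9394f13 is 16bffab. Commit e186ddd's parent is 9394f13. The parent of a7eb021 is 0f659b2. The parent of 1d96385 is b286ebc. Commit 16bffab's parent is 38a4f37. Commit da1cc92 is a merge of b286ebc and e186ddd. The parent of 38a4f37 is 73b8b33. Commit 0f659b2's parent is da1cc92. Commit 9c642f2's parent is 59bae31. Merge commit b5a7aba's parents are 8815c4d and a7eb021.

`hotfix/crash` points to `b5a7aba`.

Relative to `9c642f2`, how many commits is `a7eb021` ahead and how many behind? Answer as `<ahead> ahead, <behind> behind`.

9 ahead, 0 behind

Reachable from a7eb021: {0f659b2, 16bffab, 38a4f37, 59bae31, 73b8b33, 9394f13, 9c642f2, a7eb021, b286ebc, da1cc92, e186ddd}.
Reachable from 9c642f2: {59bae31, 9c642f2}.
Only in a7eb021's history (ahead): {0f659b2, 16bffab, 38a4f37, 73b8b33, 9394f13, a7eb021, b286ebc, da1cc92, e186ddd} — 9.
Only in 9c642f2's history (behind): {} — 0.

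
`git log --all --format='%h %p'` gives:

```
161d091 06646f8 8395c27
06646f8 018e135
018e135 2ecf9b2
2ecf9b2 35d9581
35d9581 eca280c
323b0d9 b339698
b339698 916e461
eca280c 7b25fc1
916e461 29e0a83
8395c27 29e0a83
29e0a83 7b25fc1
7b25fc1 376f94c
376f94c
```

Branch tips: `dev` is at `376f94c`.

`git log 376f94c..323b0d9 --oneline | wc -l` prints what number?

Reachable from 323b0d9: {29e0a83, 323b0d9, 376f94c, 7b25fc1, 916e461, b339698}.
Reachable from 376f94c: {376f94c}.
In 323b0d9's history but not 376f94c's: {29e0a83, 323b0d9, 7b25fc1, 916e461, b339698} — 5 commits.

5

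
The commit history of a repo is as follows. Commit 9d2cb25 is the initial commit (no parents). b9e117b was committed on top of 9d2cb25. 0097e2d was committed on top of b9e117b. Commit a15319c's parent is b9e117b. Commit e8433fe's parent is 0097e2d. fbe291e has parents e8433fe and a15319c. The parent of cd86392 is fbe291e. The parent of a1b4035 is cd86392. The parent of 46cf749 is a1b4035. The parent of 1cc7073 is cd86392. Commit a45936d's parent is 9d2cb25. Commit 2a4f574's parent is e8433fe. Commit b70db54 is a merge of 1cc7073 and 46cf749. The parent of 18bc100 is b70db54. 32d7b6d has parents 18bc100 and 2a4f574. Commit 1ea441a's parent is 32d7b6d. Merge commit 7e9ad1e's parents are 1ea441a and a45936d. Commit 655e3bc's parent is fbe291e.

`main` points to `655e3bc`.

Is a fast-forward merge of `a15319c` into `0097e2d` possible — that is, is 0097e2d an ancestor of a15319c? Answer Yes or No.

No

A fast-forward from 0097e2d to a15319c is possible iff 0097e2d is an ancestor of a15319c.
Ancestors of a15319c: {9d2cb25, a15319c, b9e117b}.
0097e2d is not among them, so fast-forward is not possible.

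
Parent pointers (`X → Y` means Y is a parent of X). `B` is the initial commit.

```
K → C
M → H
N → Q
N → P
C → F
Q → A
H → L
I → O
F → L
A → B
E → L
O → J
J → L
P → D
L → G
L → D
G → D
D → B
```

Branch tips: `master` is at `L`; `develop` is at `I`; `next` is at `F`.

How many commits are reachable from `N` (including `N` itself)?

6

Walking parent pointers from N: reachable set = {A, B, D, N, P, Q}.
That is 6 commits.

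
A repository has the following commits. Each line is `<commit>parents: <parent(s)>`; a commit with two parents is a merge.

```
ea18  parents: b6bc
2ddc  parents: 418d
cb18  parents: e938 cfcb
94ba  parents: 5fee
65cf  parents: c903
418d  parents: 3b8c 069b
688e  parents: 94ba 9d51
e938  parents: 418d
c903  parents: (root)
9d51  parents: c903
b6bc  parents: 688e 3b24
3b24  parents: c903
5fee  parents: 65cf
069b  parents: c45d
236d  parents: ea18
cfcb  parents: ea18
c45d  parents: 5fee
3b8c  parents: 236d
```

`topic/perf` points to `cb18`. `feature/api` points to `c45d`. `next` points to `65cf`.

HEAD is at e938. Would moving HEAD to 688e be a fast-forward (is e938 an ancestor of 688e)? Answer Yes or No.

No

A fast-forward from e938 to 688e is possible iff e938 is an ancestor of 688e.
Ancestors of 688e: {5fee, 65cf, 688e, 94ba, 9d51, c903}.
e938 is not among them, so fast-forward is not possible.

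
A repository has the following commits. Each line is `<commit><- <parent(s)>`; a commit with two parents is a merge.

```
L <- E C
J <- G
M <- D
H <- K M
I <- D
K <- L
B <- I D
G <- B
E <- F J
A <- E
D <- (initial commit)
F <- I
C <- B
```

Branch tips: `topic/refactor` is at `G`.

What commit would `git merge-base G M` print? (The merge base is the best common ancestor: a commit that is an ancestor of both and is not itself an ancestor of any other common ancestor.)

D

Ancestors of G: {B, D, G, I}.
Ancestors of M: {D, M}.
Common ancestors: {D}.
The only common ancestor is D, so it is the merge base.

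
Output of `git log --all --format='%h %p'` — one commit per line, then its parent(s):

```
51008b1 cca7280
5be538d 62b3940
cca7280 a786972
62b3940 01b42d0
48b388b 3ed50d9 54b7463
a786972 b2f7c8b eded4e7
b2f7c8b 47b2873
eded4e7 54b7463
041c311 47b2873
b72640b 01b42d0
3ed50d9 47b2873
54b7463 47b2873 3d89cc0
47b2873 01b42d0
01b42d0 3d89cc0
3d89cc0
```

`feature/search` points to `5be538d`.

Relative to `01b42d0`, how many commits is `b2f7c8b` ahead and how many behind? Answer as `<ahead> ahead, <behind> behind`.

Reachable from b2f7c8b: {01b42d0, 3d89cc0, 47b2873, b2f7c8b}.
Reachable from 01b42d0: {01b42d0, 3d89cc0}.
Only in b2f7c8b's history (ahead): {47b2873, b2f7c8b} — 2.
Only in 01b42d0's history (behind): {} — 0.

2 ahead, 0 behind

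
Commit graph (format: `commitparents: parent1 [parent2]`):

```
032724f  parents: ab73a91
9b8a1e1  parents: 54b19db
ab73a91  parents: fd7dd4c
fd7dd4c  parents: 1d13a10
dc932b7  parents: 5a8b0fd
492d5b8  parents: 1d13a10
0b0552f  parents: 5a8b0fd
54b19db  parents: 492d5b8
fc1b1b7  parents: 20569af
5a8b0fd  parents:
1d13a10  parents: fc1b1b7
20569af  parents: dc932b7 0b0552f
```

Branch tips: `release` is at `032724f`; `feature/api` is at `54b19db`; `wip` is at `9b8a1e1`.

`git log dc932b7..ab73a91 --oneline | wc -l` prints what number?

6

Reachable from ab73a91: {0b0552f, 1d13a10, 20569af, 5a8b0fd, ab73a91, dc932b7, fc1b1b7, fd7dd4c}.
Reachable from dc932b7: {5a8b0fd, dc932b7}.
In ab73a91's history but not dc932b7's: {0b0552f, 1d13a10, 20569af, ab73a91, fc1b1b7, fd7dd4c} — 6 commits.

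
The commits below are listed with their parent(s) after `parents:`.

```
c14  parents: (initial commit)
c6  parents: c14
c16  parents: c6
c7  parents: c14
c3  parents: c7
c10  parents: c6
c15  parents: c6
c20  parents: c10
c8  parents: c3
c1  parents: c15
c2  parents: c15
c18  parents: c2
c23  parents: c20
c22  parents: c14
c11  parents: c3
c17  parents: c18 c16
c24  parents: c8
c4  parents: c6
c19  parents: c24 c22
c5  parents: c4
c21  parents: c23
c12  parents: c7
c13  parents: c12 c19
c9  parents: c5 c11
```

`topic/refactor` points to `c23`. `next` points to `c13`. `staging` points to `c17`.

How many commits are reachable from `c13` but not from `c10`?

Reachable from c13: {c12, c13, c14, c19, c22, c24, c3, c7, c8}.
Reachable from c10: {c10, c14, c6}.
In c13's history but not c10's: {c12, c13, c19, c22, c24, c3, c7, c8} — 8 commits.

8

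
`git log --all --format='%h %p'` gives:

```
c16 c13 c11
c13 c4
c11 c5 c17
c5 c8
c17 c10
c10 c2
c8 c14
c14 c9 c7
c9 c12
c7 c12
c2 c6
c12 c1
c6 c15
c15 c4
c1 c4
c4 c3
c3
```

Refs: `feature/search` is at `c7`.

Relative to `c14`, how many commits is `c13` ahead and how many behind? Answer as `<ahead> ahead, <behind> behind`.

1 ahead, 5 behind

Reachable from c13: {c13, c3, c4}.
Reachable from c14: {c1, c12, c14, c3, c4, c7, c9}.
Only in c13's history (ahead): {c13} — 1.
Only in c14's history (behind): {c1, c12, c14, c7, c9} — 5.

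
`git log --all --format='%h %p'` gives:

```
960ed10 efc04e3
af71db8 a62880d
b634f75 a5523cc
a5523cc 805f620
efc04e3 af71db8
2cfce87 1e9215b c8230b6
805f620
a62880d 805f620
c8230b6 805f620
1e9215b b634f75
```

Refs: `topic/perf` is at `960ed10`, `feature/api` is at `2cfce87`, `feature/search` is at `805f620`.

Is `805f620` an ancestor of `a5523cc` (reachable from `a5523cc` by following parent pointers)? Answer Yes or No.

Yes

Ancestors of a5523cc (commits reachable by following parents): {805f620, a5523cc}.
805f620 is in that set, so it is an ancestor of a5523cc.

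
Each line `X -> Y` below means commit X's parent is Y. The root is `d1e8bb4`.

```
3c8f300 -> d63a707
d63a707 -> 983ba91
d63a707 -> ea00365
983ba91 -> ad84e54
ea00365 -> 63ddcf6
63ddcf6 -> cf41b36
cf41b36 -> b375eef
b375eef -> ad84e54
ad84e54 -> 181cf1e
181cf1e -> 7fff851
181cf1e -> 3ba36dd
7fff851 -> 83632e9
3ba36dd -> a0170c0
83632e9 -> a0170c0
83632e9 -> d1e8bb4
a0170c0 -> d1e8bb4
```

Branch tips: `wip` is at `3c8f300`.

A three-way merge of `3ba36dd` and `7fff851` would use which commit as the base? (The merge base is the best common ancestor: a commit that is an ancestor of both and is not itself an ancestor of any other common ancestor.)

a0170c0

Ancestors of 3ba36dd: {3ba36dd, a0170c0, d1e8bb4}.
Ancestors of 7fff851: {7fff851, 83632e9, a0170c0, d1e8bb4}.
Common ancestors: {a0170c0, d1e8bb4}.
Among these, a0170c0 is not an ancestor of any other common ancestor — it is the merge base.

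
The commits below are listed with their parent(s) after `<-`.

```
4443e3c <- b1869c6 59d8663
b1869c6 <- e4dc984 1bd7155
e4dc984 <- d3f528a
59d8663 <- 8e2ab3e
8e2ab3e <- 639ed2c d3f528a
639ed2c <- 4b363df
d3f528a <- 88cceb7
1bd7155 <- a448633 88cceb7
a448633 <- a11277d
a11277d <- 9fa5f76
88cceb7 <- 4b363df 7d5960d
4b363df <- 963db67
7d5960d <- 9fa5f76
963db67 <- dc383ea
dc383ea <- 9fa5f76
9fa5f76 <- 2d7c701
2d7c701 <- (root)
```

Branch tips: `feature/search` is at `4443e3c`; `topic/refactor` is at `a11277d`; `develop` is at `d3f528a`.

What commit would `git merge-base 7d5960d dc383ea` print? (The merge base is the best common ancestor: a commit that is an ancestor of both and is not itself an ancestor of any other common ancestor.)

9fa5f76

Ancestors of 7d5960d: {2d7c701, 7d5960d, 9fa5f76}.
Ancestors of dc383ea: {2d7c701, 9fa5f76, dc383ea}.
Common ancestors: {2d7c701, 9fa5f76}.
Among these, 9fa5f76 is not an ancestor of any other common ancestor — it is the merge base.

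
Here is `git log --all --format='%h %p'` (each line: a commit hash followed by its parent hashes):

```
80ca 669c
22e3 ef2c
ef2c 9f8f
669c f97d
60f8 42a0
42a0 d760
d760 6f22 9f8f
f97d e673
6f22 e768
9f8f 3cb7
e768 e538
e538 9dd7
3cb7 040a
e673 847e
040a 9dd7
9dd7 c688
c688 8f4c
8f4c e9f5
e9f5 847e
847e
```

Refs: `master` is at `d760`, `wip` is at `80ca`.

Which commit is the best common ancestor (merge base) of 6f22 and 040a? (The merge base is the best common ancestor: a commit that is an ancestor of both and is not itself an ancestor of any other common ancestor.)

Ancestors of 6f22: {6f22, 847e, 8f4c, 9dd7, c688, e538, e768, e9f5}.
Ancestors of 040a: {040a, 847e, 8f4c, 9dd7, c688, e9f5}.
Common ancestors: {847e, 8f4c, 9dd7, c688, e9f5}.
Among these, 9dd7 is not an ancestor of any other common ancestor — it is the merge base.

9dd7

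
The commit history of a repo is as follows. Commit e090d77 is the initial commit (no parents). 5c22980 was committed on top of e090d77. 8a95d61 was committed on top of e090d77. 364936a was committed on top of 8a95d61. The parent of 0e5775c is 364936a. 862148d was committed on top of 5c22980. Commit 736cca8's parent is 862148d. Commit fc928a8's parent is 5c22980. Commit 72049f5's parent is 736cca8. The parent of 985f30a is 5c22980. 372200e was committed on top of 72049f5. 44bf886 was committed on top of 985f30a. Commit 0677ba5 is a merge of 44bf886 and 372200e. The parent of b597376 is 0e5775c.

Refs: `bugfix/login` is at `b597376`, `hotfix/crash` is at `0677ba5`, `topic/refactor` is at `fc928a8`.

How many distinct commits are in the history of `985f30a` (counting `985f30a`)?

3

Walking parent pointers from 985f30a: reachable set = {5c22980, 985f30a, e090d77}.
That is 3 commits.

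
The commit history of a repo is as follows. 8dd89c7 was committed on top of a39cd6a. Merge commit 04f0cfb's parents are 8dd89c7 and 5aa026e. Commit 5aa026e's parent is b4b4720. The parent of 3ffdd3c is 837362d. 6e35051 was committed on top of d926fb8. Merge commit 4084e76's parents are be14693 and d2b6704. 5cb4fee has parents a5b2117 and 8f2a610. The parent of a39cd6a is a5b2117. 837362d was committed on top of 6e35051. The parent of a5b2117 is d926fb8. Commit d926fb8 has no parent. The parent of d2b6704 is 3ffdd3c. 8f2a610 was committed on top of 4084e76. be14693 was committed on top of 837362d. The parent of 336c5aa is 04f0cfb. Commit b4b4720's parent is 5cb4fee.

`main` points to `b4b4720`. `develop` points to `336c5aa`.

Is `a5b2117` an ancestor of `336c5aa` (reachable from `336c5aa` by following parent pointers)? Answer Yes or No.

Ancestors of 336c5aa (commits reachable by following parents): {04f0cfb, 336c5aa, 3ffdd3c, 4084e76, 5aa026e, 5cb4fee, 6e35051, 837362d, 8dd89c7, 8f2a610, a39cd6a, a5b2117, b4b4720, be14693, d2b6704, d926fb8}.
a5b2117 is in that set, so it is an ancestor of 336c5aa.

Yes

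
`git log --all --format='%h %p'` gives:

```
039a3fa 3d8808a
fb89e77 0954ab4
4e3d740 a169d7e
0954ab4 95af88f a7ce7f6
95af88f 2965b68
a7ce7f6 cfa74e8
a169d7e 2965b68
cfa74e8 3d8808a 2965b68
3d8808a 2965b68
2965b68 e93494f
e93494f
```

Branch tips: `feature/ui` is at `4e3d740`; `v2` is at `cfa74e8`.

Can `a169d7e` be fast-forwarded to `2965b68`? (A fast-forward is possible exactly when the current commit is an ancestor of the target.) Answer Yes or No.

No

A fast-forward from a169d7e to 2965b68 is possible iff a169d7e is an ancestor of 2965b68.
Ancestors of 2965b68: {2965b68, e93494f}.
a169d7e is not among them, so fast-forward is not possible.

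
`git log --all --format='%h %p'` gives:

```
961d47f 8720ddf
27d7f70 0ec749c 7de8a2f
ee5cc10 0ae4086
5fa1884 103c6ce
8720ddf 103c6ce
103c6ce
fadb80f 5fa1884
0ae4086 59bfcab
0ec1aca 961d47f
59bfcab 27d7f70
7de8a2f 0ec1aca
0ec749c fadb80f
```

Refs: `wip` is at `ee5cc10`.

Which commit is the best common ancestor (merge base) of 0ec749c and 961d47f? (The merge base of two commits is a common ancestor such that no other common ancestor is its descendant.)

Ancestors of 0ec749c: {0ec749c, 103c6ce, 5fa1884, fadb80f}.
Ancestors of 961d47f: {103c6ce, 8720ddf, 961d47f}.
Common ancestors: {103c6ce}.
The only common ancestor is 103c6ce, so it is the merge base.

103c6ce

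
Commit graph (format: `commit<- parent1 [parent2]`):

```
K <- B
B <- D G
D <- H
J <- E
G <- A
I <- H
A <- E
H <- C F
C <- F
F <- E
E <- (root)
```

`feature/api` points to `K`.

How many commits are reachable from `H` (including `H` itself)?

4

Walking parent pointers from H: reachable set = {C, E, F, H}.
That is 4 commits.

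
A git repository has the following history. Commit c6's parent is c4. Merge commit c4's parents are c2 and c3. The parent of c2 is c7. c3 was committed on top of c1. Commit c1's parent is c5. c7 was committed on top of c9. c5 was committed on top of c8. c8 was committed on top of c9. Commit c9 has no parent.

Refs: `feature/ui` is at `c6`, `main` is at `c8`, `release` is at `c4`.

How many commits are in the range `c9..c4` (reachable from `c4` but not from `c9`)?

Reachable from c4: {c1, c2, c3, c4, c5, c7, c8, c9}.
Reachable from c9: {c9}.
In c4's history but not c9's: {c1, c2, c3, c4, c5, c7, c8} — 7 commits.

7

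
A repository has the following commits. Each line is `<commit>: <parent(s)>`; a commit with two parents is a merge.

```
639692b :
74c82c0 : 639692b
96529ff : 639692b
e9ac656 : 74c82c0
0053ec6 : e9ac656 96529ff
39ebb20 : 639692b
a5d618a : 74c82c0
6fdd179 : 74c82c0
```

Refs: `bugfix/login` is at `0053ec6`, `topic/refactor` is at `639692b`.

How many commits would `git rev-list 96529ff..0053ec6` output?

Reachable from 0053ec6: {0053ec6, 639692b, 74c82c0, 96529ff, e9ac656}.
Reachable from 96529ff: {639692b, 96529ff}.
In 0053ec6's history but not 96529ff's: {0053ec6, 74c82c0, e9ac656} — 3 commits.

3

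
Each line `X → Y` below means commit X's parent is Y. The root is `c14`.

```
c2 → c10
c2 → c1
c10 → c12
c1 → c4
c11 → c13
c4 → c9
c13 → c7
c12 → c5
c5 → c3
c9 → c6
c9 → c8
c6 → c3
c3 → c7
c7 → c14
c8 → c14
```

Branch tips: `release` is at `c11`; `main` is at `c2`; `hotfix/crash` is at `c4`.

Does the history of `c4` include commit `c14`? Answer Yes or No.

Yes

Ancestors of c4 (commits reachable by following parents): {c14, c3, c4, c6, c7, c8, c9}.
c14 is in that set, so it is an ancestor of c4.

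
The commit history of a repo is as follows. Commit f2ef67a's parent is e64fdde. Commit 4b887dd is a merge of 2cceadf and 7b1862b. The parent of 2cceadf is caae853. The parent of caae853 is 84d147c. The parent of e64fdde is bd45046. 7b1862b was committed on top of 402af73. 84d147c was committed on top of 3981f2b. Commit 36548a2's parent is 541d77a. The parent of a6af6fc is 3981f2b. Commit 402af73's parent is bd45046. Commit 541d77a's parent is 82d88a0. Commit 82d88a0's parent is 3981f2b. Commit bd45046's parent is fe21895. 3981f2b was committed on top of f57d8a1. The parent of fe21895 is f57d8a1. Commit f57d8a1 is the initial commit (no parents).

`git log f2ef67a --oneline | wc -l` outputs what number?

5

Walking parent pointers from f2ef67a: reachable set = {bd45046, e64fdde, f2ef67a, f57d8a1, fe21895}.
That is 5 commits.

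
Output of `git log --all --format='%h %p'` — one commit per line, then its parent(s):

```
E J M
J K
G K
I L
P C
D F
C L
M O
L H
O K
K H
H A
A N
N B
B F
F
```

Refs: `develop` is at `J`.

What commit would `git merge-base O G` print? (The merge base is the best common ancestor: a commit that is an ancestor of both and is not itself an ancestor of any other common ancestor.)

Ancestors of O: {A, B, F, H, K, N, O}.
Ancestors of G: {A, B, F, G, H, K, N}.
Common ancestors: {A, B, F, H, K, N}.
Among these, K is not an ancestor of any other common ancestor — it is the merge base.

K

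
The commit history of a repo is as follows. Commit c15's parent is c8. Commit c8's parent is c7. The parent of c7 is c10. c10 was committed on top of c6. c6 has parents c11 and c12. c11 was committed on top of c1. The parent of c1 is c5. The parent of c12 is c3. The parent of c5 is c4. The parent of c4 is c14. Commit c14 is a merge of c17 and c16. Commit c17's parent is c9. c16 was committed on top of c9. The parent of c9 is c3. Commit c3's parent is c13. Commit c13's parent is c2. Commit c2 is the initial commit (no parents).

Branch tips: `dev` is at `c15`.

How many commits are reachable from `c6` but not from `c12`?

Reachable from c6: {c1, c11, c12, c13, c14, c16, c17, c2, c3, c4, c5, c6, c9}.
Reachable from c12: {c12, c13, c2, c3}.
In c6's history but not c12's: {c1, c11, c14, c16, c17, c4, c5, c6, c9} — 9 commits.

9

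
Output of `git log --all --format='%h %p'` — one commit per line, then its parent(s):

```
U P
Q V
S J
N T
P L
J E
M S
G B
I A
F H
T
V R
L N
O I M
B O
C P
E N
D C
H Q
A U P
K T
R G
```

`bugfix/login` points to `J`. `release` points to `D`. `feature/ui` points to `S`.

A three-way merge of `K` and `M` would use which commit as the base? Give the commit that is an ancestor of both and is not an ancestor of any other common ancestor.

Ancestors of K: {K, T}.
Ancestors of M: {E, J, M, N, S, T}.
Common ancestors: {T}.
The only common ancestor is T, so it is the merge base.

T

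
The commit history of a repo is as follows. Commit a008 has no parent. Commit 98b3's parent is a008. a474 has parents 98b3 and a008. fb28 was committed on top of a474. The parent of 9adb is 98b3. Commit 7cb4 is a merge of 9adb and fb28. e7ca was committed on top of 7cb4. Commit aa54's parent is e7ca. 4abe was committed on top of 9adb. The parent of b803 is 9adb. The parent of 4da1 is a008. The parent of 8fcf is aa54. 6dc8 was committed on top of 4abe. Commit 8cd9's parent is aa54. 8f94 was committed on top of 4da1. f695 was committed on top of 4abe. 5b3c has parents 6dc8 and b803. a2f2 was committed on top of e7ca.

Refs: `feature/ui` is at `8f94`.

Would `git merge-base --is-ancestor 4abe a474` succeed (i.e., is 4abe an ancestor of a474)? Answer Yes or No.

No

Ancestors of a474: {98b3, a008, a474}.
4abe is not in that set, so it is not an ancestor of a474.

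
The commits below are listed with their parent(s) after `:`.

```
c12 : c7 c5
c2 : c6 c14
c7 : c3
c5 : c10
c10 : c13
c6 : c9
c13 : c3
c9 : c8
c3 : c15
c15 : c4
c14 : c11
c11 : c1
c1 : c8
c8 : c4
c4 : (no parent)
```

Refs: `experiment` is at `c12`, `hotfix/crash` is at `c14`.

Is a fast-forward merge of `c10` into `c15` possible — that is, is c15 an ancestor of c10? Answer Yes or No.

A fast-forward from c15 to c10 is possible iff c15 is an ancestor of c10.
Ancestors of c10: {c10, c13, c15, c3, c4}.
c15 is among them, so fast-forward is possible.

Yes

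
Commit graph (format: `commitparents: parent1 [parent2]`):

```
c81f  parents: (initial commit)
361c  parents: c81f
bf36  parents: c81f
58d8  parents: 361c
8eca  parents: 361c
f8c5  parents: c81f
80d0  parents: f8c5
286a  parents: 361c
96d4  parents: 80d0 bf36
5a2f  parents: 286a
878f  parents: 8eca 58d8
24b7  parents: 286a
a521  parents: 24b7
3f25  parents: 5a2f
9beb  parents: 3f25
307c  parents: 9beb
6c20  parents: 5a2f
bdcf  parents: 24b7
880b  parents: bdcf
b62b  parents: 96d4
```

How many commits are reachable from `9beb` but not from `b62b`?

Reachable from 9beb: {286a, 361c, 3f25, 5a2f, 9beb, c81f}.
Reachable from b62b: {80d0, 96d4, b62b, bf36, c81f, f8c5}.
In 9beb's history but not b62b's: {286a, 361c, 3f25, 5a2f, 9beb} — 5 commits.

5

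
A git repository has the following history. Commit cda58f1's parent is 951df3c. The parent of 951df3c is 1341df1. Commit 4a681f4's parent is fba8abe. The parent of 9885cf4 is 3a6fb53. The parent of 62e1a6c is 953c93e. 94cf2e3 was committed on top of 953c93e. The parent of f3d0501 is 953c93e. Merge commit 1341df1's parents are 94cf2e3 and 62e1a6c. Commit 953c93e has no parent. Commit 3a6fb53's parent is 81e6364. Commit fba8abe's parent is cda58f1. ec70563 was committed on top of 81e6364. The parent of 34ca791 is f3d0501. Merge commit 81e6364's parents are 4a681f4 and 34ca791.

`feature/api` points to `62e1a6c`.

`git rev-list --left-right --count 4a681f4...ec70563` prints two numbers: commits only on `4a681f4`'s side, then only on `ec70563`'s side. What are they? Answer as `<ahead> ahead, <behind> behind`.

Reachable from 4a681f4: {1341df1, 4a681f4, 62e1a6c, 94cf2e3, 951df3c, 953c93e, cda58f1, fba8abe}.
Reachable from ec70563: {1341df1, 34ca791, 4a681f4, 62e1a6c, 81e6364, 94cf2e3, 951df3c, 953c93e, cda58f1, ec70563, f3d0501, fba8abe}.
Only in 4a681f4's history (ahead): {} — 0.
Only in ec70563's history (behind): {34ca791, 81e6364, ec70563, f3d0501} — 4.

0 ahead, 4 behind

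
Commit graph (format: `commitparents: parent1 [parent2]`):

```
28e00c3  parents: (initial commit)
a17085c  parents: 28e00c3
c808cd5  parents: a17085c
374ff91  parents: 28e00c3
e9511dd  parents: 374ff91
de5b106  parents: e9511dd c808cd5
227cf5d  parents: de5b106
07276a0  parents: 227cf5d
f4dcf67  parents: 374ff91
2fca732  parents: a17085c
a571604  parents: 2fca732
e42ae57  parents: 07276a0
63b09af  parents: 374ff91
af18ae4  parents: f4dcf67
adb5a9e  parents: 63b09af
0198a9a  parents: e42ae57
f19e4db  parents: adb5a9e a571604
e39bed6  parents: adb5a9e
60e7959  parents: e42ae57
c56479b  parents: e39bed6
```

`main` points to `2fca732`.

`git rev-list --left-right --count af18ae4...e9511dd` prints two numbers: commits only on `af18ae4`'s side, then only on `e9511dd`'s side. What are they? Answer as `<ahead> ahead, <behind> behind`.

Reachable from af18ae4: {28e00c3, 374ff91, af18ae4, f4dcf67}.
Reachable from e9511dd: {28e00c3, 374ff91, e9511dd}.
Only in af18ae4's history (ahead): {af18ae4, f4dcf67} — 2.
Only in e9511dd's history (behind): {e9511dd} — 1.

2 ahead, 1 behind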